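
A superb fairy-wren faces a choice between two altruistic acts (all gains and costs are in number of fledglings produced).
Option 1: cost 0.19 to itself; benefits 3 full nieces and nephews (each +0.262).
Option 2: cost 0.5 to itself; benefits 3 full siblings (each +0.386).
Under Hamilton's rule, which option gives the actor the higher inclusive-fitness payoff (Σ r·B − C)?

Option 1: r to a full niece or nephew = 0.25.
Option 1: Σ r·B − C = (3·0.25·0.262) − 0.19 = 0.0065.
Option 2: r to a full sibling = 0.5.
Option 2: Σ r·B − C = (3·0.5·0.386) − 0.5 = 0.079.
Option 2 has the higher net inclusive-fitness payoff.

Option 2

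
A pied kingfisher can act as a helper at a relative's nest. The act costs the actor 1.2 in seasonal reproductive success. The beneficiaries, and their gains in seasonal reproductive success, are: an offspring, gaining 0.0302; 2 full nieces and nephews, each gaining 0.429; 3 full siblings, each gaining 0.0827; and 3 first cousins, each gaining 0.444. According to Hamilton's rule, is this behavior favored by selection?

Hamilton's rule: the trait is favored when the sum of r·B over every recipient exceeds the actor's cost C.
r to an offspring = 0.5 (one parent–offspring link: r = (1/2)^1 = 1/2).
r to a full niece or nephew = 0.25 (full aunt/uncle↔niece/nephew: two paths of length 3 through the shared grandparent pair: r = 2·(1/2)^3 = 1/4).
r to a full sibling = 1/2 (full sibs share both parents — two paths of length 2: r = 2·(1/2)^2 = 1/2).
r to a first cousin = 0.125 (first cousins share one grandparent pair — two paths of length 4: r = 2·(1/2)^4 = 1/8).
Summing one r·B term per recipient: 1·0.5·0.0302 + 2·0.25·0.429 + 3·0.5·0.0827 + 3·0.125·0.444 = 0.52015.
0.52015 < 1.2: the indirect benefit is less than the cost.

No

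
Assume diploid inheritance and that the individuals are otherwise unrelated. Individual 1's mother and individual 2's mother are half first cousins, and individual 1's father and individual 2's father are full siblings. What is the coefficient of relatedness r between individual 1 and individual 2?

Relatedness sums over independent paths through distinct common ancestors.
Individual 1 and individual 2 are related in two ways: half second cousins through their mothers (r = 1/64) and first cousins through their fathers (r = 1/8).
r = 1/64 + 1/8 = 9/64 = 0.140625.

0.140625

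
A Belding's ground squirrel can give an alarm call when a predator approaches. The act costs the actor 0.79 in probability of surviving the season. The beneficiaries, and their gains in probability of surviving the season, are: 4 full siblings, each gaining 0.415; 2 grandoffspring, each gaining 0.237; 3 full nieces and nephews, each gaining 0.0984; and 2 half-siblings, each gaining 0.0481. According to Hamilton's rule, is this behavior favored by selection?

Hamilton's rule: the trait is favored when the sum of r·B over every recipient exceeds the actor's cost C.
r to a full sibling = 1/2 (full sibs share both parents — two paths of length 2: r = 2·(1/2)^2 = 1/2).
r to a grandoffspring = 0.25 (two parent–offspring links: r = (1/2)^2 = 1/4).
r to a full niece or nephew = 1/4 (full aunt/uncle↔niece/nephew: two paths of length 3 through the shared grandparent pair: r = 2·(1/2)^3 = 1/4).
r to a half-sibling = 0.25 (half-sibs share one parent — one path of length 2: r = (1/2)^2 = 1/4).
Summing one r·B term per recipient: 4·0.5·0.415 + 2·0.25·0.237 + 3·0.25·0.0984 + 2·0.25·0.0481 = 1.04635.
1.04635 > 0.79: the indirect benefit exceeds the cost.

Yes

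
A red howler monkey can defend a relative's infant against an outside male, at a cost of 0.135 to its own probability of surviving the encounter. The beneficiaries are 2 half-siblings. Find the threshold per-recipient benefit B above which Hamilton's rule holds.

0.27

r to a half-sibling = 0.25 (half-sibs share one parent — one path of length 2: r = (1/2)^2 = 1/4).
Hamilton's rule with n recipients of equal r: n·r·B > C, so B > C/(n·r) = 0.135/(2·0.25) = 0.27.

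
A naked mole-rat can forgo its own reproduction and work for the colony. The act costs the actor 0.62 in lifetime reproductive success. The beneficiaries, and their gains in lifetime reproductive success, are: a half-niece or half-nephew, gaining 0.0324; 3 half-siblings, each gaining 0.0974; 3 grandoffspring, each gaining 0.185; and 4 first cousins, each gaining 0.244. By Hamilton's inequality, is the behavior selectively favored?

Hamilton's rule: the trait is favored when the sum of r·B over every recipient exceeds the actor's cost C.
r to a half-niece or half-nephew = 0.125 (half-aunt/uncle↔niece/nephew: one path of length 3: r = (1/2)^3 = 1/8).
r to a half-sibling = 1/4 (half-sibs share one parent — one path of length 2: r = (1/2)^2 = 1/4).
r to a grandoffspring = 0.25 (two parent–offspring links: r = (1/2)^2 = 1/4).
r to a first cousin = 1/8 (first cousins share one grandparent pair — two paths of length 4: r = 2·(1/2)^4 = 1/8).
Summing one r·B term per recipient: 1·0.125·0.0324 + 3·0.25·0.0974 + 3·0.25·0.185 + 4·0.125·0.244 = 0.33785.
0.33785 < 0.62: the indirect benefit is less than the cost.

No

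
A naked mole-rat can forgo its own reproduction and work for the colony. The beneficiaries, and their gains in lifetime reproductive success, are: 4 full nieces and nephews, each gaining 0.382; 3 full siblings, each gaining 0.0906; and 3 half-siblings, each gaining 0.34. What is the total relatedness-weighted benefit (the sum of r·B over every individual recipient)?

0.7729

r to a full niece or nephew = 1/4 (full aunt/uncle↔niece/nephew: two paths of length 3 through the shared grandparent pair: r = 2·(1/2)^3 = 1/4).
r to a full sibling = 1/2 (full sibs share both parents — two paths of length 2: r = 2·(1/2)^2 = 1/2).
r to a half-sibling = 0.25 (half-sibs share one parent — one path of length 2: r = (1/2)^2 = 1/4).
Summing one r·B term per recipient: 4·0.25·0.382 + 3·0.5·0.0906 + 3·0.25·0.34 = 0.7729.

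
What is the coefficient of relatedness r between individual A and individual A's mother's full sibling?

Each parent–offspring link contributes a factor of 1/2, and independent paths through distinct common ancestors add.
Full aunt/uncle↔niece/nephew: two paths of length 3 through the shared grandparent pair: r = 2·(1/2)^3 = 1/4.

0.25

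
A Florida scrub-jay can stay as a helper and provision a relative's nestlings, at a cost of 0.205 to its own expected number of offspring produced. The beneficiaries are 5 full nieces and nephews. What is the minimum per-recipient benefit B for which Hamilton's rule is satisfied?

r to a full niece or nephew = 1/4 (full aunt/uncle↔niece/nephew: two paths of length 3 through the shared grandparent pair: r = 2·(1/2)^3 = 1/4).
Hamilton's rule with n recipients of equal r: n·r·B > C, so B > C/(n·r) = 0.205/(5·0.25) = 0.164.

0.164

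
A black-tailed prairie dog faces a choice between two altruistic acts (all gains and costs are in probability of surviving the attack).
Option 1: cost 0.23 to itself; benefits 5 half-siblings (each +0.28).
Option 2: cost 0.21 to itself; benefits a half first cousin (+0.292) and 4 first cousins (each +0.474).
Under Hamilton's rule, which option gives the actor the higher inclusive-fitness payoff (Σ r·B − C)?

Option 1: r to a half-sibling = 0.25.
Option 1: Σ r·B − C = (5·0.25·0.28) − 0.23 = 0.12.
Option 2: r to a half first cousin = 0.0625.
Option 2: r to a first cousin = 0.125.
Option 2: Σ r·B − C = (1·0.0625·0.292 + 4·0.125·0.474) − 0.21 = 0.04525.
Option 1 has the higher net inclusive-fitness payoff.

Option 1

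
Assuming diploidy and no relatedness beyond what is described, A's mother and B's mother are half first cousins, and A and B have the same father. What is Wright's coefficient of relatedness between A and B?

0.265625

Wright's path rule: contributions from independent ancestry routes add.
A and B are related in two ways: half second cousins through their mothers (r = 1/64) and half-sibs through their shared father (r = 1/4).
r = 1/64 + 1/4 = 17/64 = 0.265625.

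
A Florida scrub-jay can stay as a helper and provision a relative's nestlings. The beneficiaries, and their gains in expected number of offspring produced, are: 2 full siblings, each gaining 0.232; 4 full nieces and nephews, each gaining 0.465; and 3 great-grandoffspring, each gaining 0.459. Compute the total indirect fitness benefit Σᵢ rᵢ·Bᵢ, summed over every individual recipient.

r to a full sibling = 1/2 (full sibs share both parents — two paths of length 2: r = 2·(1/2)^2 = 1/2).
r to a full niece or nephew = 1/4 (full aunt/uncle↔niece/nephew: two paths of length 3 through the shared grandparent pair: r = 2·(1/2)^3 = 1/4).
r to a great-grandoffspring = 1/8 (three parent–offspring links: r = (1/2)^3 = 1/8).
Summing one r·B term per recipient: 2·0.5·0.232 + 4·0.25·0.465 + 3·0.125·0.459 = 0.869125.

0.869125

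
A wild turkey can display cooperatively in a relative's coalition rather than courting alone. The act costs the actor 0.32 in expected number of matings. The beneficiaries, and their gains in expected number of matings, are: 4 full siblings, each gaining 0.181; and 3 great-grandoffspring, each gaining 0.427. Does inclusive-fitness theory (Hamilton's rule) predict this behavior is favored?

Yes

Hamilton's rule: the trait is favored when the sum of r·B over every recipient exceeds the actor's cost C.
r to a full sibling = 1/2 (full sibs share both parents — two paths of length 2: r = 2·(1/2)^2 = 1/2).
r to a great-grandoffspring = 0.125 (three parent–offspring links: r = (1/2)^3 = 1/8).
Summing one r·B term per recipient: 4·0.5·0.181 + 3·0.125·0.427 = 0.522125.
0.522125 > 0.32: the indirect benefit exceeds the cost.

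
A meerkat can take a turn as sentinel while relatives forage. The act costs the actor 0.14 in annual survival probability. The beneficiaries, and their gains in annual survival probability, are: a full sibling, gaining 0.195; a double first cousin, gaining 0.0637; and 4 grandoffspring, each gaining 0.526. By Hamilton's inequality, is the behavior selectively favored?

Yes

Hamilton's rule: the trait is favored when the sum of r·B over every recipient exceeds the actor's cost C.
r to a full sibling = 1/2 (full sibs share both parents — two paths of length 2: r = 2·(1/2)^2 = 1/2).
r to a double first cousin = 1/4 (double first cousins share both grandparent pairs — four paths of length 4: r = 4·(1/2)^4 = 1/4).
r to a grandoffspring = 1/4 (two parent–offspring links: r = (1/2)^2 = 1/4).
Summing one r·B term per recipient: 1·0.5·0.195 + 1·0.25·0.0637 + 4·0.25·0.526 = 0.639425.
0.639425 > 0.14: the indirect benefit exceeds the cost.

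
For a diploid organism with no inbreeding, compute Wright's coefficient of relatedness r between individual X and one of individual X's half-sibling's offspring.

Each parent–offspring link contributes a factor of 1/2, and independent paths through distinct common ancestors add.
Half-aunt/uncle↔niece/nephew: one path of length 3: r = (1/2)^3 = 1/8.

0.125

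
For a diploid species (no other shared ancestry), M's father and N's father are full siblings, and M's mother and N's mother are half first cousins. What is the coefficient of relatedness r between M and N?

0.140625

With two independent routes of shared ancestry, r is the sum of the two contributions.
M and N are related in two ways: first cousins through their fathers (r = 1/8) and half second cousins through their mothers (r = 1/64).
r = 1/8 + 1/64 = 0.140625.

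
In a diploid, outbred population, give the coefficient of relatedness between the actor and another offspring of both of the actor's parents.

Each parent–offspring link contributes a factor of 1/2, and independent paths through distinct common ancestors add.
Full sibs share both parents — two paths of length 2: r = 2·(1/2)^2 = 1/2.

0.5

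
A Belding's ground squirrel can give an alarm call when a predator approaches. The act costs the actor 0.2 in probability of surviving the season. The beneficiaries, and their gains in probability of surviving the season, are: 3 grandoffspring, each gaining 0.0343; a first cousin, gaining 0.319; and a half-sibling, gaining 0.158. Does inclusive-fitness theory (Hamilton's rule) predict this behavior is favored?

Hamilton's rule: the trait is favored when the sum of r·B over every recipient exceeds the actor's cost C.
r to a grandoffspring = 1/4 (two parent–offspring links: r = (1/2)^2 = 1/4).
r to a first cousin = 1/8 (first cousins share one grandparent pair — two paths of length 4: r = 2·(1/2)^4 = 1/8).
r to a half-sibling = 0.25 (half-sibs share one parent — one path of length 2: r = (1/2)^2 = 1/4).
Summing one r·B term per recipient: 3·0.25·0.0343 + 1·0.125·0.319 + 1·0.25·0.158 = 0.1051.
0.1051 < 0.2: the indirect benefit is less than the cost.

No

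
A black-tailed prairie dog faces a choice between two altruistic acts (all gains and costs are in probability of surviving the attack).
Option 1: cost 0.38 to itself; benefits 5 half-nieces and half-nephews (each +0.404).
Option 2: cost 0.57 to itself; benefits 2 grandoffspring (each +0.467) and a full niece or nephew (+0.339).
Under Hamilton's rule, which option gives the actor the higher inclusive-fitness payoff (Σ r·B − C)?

Option 1

Option 1: r to a half-niece or half-nephew = 0.125.
Option 1: Σ r·B − C = (5·0.125·0.404) − 0.38 = -0.1275.
Option 2: r to a grandoffspring = 0.25.
Option 2: r to a full niece or nephew = 0.25.
Option 2: Σ r·B − C = (2·0.25·0.467 + 1·0.25·0.339) − 0.57 = -0.25175.
Option 1 has the higher net inclusive-fitness payoff.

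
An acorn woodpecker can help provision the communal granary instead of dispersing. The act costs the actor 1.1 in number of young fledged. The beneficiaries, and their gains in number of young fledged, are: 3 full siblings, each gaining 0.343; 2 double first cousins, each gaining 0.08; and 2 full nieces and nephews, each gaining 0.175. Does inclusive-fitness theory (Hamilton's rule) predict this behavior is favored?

Hamilton's rule: the trait is favored when the sum of r·B over every recipient exceeds the actor's cost C.
r to a full sibling = 1/2 (full sibs share both parents — two paths of length 2: r = 2·(1/2)^2 = 1/2).
r to a double first cousin = 0.25 (double first cousins share both grandparent pairs — four paths of length 4: r = 4·(1/2)^4 = 1/4).
r to a full niece or nephew = 0.25 (full aunt/uncle↔niece/nephew: two paths of length 3 through the shared grandparent pair: r = 2·(1/2)^3 = 1/4).
Summing one r·B term per recipient: 3·0.5·0.343 + 2·0.25·0.08 + 2·0.25·0.175 = 0.642.
0.642 < 1.1: the indirect benefit is less than the cost.

No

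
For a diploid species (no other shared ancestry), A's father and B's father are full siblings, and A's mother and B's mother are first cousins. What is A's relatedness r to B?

With two independent routes of shared ancestry, r is the sum of the two contributions.
A and B are related in two ways: first cousins through their fathers (r = 1/8) and second cousins through their mothers (r = 1/32).
r = 1/8 + 1/32 = 0.15625.

0.15625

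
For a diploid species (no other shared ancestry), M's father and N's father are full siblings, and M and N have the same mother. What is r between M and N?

With two independent routes of shared ancestry, r is the sum of the two contributions.
M and N are related in two ways: first cousins through their fathers (r = 1/8) and half-sibs through their shared mother (r = 1/4).
r = 1/8 + 1/4 = 0.375.

0.375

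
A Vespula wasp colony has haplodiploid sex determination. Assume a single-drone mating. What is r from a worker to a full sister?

0.75

Haplodiploid full sisters inherit their father's entire haploid genome identically (contributing 1/2) and on average half of their mother's contribution (1/2 · 1/2 = 1/4); r = 1/2 + 1/4 = 3/4.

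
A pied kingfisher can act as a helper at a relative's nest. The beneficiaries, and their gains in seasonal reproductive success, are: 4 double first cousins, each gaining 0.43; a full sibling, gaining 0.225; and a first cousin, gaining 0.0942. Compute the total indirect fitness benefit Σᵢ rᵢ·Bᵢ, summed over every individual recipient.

0.554275

r to a double first cousin = 0.25 (double first cousins share both grandparent pairs — four paths of length 4: r = 4·(1/2)^4 = 1/4).
r to a full sibling = 1/2 (full sibs share both parents — two paths of length 2: r = 2·(1/2)^2 = 1/2).
r to a first cousin = 0.125 (first cousins share one grandparent pair — two paths of length 4: r = 2·(1/2)^4 = 1/8).
Summing one r·B term per recipient: 4·0.25·0.43 + 1·0.5·0.225 + 1·0.125·0.0942 = 0.554275.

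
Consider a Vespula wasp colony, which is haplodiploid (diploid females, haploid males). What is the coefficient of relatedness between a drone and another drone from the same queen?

Haploid brothers each carry a random half of the queen's diploid genome, so on average they share half: r = 1/2.

0.5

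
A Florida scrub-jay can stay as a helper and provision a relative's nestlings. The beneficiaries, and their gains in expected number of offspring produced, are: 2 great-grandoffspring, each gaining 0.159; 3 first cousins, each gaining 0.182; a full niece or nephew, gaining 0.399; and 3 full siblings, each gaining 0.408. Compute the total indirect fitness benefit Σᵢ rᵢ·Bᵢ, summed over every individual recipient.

0.81975

r to a great-grandoffspring = 1/8 (three parent–offspring links: r = (1/2)^3 = 1/8).
r to a first cousin = 1/8 (first cousins share one grandparent pair — two paths of length 4: r = 2·(1/2)^4 = 1/8).
r to a full niece or nephew = 0.25 (full aunt/uncle↔niece/nephew: two paths of length 3 through the shared grandparent pair: r = 2·(1/2)^3 = 1/4).
r to a full sibling = 0.5 (full sibs share both parents — two paths of length 2: r = 2·(1/2)^2 = 1/2).
Summing one r·B term per recipient: 2·0.125·0.159 + 3·0.125·0.182 + 1·0.25·0.399 + 3·0.5·0.408 = 0.81975.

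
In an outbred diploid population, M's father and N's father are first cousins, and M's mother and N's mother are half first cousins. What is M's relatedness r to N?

Independent pedigree routes through distinct common ancestors add.
M and N are related in two ways: second cousins through their fathers (r = 1/32) and half second cousins through their mothers (r = 1/64).
r = 1/32 + 1/64 = 0.046875.

0.046875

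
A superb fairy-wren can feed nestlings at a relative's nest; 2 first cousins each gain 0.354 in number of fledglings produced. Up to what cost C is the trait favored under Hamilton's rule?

r to a first cousin = 1/8 (first cousins share one grandparent pair — two paths of length 4: r = 2·(1/2)^4 = 1/8).
Hamilton's rule: n·r·B > C, so the trait is favored while C < n·r·B = 2·0.125·0.354 = 0.0885.

0.0885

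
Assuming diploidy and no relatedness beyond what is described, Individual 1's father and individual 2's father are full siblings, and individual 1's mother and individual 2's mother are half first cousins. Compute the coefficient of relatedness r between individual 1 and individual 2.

0.140625

Wright's path rule: contributions from independent ancestry routes add.
Individual 1 and individual 2 are related in two ways: first cousins through their fathers (r = 1/8) and half second cousins through their mothers (r = 1/64).
r = 1/8 + 1/64 = 9/64 = 0.140625.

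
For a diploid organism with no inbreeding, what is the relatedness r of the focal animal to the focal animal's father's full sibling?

0.25

Each parent–offspring link contributes a factor of 1/2, and independent paths through distinct common ancestors add.
Full aunt/uncle↔niece/nephew: two paths of length 3 through the shared grandparent pair: r = 2·(1/2)^3 = 1/4.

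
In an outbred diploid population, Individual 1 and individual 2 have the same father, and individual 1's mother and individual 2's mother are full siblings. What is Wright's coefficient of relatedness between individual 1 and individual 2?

Wright's path rule: contributions from independent ancestry routes add.
Individual 1 and individual 2 are related in two ways: half-sibs through their shared father (r = 1/4) and first cousins through their mothers (r = 1/8).
r = 1/4 + 1/8 = 0.375.

0.375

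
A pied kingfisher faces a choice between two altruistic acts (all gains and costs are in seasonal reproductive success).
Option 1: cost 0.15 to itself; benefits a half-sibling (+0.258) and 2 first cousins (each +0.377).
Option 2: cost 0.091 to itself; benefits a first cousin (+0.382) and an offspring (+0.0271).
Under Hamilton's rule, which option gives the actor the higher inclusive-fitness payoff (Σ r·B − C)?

Option 1: r to a half-sibling = 0.25.
Option 1: r to a first cousin = 0.125.
Option 1: Σ r·B − C = (1·0.25·0.258 + 2·0.125·0.377) − 0.15 = 0.00875.
Option 2: r to a first cousin = 0.125.
Option 2: r to an offspring = 0.5.
Option 2: Σ r·B − C = (1·0.125·0.382 + 1·0.5·0.0271) − 0.091 = -0.0297.
Option 1 has the higher net inclusive-fitness payoff.

Option 1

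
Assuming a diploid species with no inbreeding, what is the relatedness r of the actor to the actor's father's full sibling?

0.25

Each parent–offspring link contributes a factor of 1/2, and independent paths through distinct common ancestors add.
Full aunt/uncle↔niece/nephew: two paths of length 3 through the shared grandparent pair: r = 2·(1/2)^3 = 1/4.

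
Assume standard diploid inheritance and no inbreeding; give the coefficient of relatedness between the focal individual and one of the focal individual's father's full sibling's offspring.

0.125

Each parent–offspring link contributes a factor of 1/2, and independent paths through distinct common ancestors add.
First cousins share one grandparent pair — two paths of length 4: r = 2·(1/2)^4 = 1/8.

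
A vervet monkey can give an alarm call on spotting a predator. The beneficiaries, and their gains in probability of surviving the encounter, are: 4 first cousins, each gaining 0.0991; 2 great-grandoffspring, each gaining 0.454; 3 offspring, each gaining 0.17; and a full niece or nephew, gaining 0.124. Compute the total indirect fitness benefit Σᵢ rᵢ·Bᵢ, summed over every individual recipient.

r to a first cousin = 0.125 (first cousins share one grandparent pair — two paths of length 4: r = 2·(1/2)^4 = 1/8).
r to a great-grandoffspring = 0.125 (three parent–offspring links: r = (1/2)^3 = 1/8).
r to an offspring = 1/2 (one parent–offspring link: r = (1/2)^1 = 1/2).
r to a full niece or nephew = 1/4 (full aunt/uncle↔niece/nephew: two paths of length 3 through the shared grandparent pair: r = 2·(1/2)^3 = 1/4).
Summing one r·B term per recipient: 4·0.125·0.0991 + 2·0.125·0.454 + 3·0.5·0.17 + 1·0.25·0.124 = 0.44905.

0.44905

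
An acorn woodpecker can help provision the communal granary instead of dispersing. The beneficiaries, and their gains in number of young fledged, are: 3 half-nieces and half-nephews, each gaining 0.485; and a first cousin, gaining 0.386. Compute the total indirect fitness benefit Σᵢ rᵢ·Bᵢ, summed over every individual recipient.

r to a half-niece or half-nephew = 0.125 (half-aunt/uncle↔niece/nephew: one path of length 3: r = (1/2)^3 = 1/8).
r to a first cousin = 0.125 (first cousins share one grandparent pair — two paths of length 4: r = 2·(1/2)^4 = 1/8).
Summing one r·B term per recipient: 3·0.125·0.485 + 1·0.125·0.386 = 0.230125.

0.230125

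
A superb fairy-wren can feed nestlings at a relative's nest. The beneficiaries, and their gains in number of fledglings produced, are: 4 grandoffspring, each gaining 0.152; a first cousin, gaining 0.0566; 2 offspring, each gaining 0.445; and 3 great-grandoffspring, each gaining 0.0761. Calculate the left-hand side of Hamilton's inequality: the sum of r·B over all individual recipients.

r to a grandoffspring = 0.25 (two parent–offspring links: r = (1/2)^2 = 1/4).
r to a first cousin = 0.125 (first cousins share one grandparent pair — two paths of length 4: r = 2·(1/2)^4 = 1/8).
r to an offspring = 1/2 (one parent–offspring link: r = (1/2)^1 = 1/2).
r to a great-grandoffspring = 1/8 (three parent–offspring links: r = (1/2)^3 = 1/8).
Summing one r·B term per recipient: 4·0.25·0.152 + 1·0.125·0.0566 + 2·0.5·0.445 + 3·0.125·0.0761 = 0.6326125.

0.6326125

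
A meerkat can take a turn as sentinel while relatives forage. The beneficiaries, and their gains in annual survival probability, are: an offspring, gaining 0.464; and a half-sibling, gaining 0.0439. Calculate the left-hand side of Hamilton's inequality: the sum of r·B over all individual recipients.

r to an offspring = 0.5 (one parent–offspring link: r = (1/2)^1 = 1/2).
r to a half-sibling = 0.25 (half-sibs share one parent — one path of length 2: r = (1/2)^2 = 1/4).
Summing one r·B term per recipient: 1·0.5·0.464 + 1·0.25·0.0439 = 0.242975.

0.242975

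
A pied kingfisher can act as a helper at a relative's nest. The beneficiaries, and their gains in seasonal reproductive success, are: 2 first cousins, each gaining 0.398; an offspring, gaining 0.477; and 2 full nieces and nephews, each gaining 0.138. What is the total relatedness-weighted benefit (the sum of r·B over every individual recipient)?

0.407

r to a first cousin = 1/8 (first cousins share one grandparent pair — two paths of length 4: r = 2·(1/2)^4 = 1/8).
r to an offspring = 0.5 (one parent–offspring link: r = (1/2)^1 = 1/2).
r to a full niece or nephew = 0.25 (full aunt/uncle↔niece/nephew: two paths of length 3 through the shared grandparent pair: r = 2·(1/2)^3 = 1/4).
Summing one r·B term per recipient: 2·0.125·0.398 + 1·0.5·0.477 + 2·0.25·0.138 = 0.407.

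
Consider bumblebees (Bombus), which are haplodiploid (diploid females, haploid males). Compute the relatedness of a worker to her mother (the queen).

One meiotic link between diploid queen and diploid daughter: r = 1/2.

0.5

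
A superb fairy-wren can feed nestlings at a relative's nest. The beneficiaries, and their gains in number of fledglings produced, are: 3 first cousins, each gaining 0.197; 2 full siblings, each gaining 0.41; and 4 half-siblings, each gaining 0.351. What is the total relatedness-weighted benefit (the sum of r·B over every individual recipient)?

0.834875

r to a first cousin = 1/8 (first cousins share one grandparent pair — two paths of length 4: r = 2·(1/2)^4 = 1/8).
r to a full sibling = 1/2 (full sibs share both parents — two paths of length 2: r = 2·(1/2)^2 = 1/2).
r to a half-sibling = 1/4 (half-sibs share one parent — one path of length 2: r = (1/2)^2 = 1/4).
Summing one r·B term per recipient: 3·0.125·0.197 + 2·0.5·0.41 + 4·0.25·0.351 = 0.834875.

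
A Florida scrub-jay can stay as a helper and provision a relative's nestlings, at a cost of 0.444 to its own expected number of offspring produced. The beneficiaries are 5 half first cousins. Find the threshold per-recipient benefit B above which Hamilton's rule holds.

r to a half first cousin = 0.0625 (half first cousins share one grandparent — one path of length 4: r = (1/2)^4 = 1/16).
Hamilton's rule with n recipients of equal r: n·r·B > C, so B > C/(n·r) = 0.444/(5·0.0625) = 1.4208.

1.4208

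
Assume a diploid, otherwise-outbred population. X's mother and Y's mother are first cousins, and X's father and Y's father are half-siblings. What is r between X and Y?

0.09375

Independent pedigree routes through distinct common ancestors add.
X and Y are related in two ways: second cousins through their mothers (r = 1/32) and half first cousins through their fathers (r = 1/16).
r = 1/32 + 1/16 = 0.09375.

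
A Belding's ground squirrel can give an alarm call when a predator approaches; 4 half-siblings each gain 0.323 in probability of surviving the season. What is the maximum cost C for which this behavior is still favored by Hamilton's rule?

r to a half-sibling = 1/4 (half-sibs share one parent — one path of length 2: r = (1/2)^2 = 1/4).
Hamilton's rule: n·r·B > C, so the trait is favored while C < n·r·B = 4·0.25·0.323 = 0.323.

0.323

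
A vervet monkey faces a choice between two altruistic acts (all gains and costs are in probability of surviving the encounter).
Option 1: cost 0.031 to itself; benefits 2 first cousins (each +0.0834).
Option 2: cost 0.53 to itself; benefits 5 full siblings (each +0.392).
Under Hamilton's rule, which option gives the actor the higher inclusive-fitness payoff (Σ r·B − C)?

Option 2

Option 1: r to a first cousin = 0.125.
Option 1: Σ r·B − C = (2·0.125·0.0834) − 0.031 = -0.01015.
Option 2: r to a full sibling = 0.5.
Option 2: Σ r·B − C = (5·0.5·0.392) − 0.53 = 0.45.
Option 2 has the higher net inclusive-fitness payoff.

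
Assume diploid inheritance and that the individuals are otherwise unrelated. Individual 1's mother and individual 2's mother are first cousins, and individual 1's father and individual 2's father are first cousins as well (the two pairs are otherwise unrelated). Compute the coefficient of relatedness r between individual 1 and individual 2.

Independent pedigree routes through distinct common ancestors add.
Individual 1 and individual 2 are related in two ways: second cousins through their mothers (r = 1/32) and second cousins through their fathers (r = 1/32).
r = 1/32 + 1/32 = 0.0625.

0.0625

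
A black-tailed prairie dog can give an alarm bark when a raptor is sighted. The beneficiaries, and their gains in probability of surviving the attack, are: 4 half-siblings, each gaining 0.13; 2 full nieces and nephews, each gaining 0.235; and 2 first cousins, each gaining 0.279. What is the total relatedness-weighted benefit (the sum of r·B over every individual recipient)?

0.31725

r to a half-sibling = 0.25 (half-sibs share one parent — one path of length 2: r = (1/2)^2 = 1/4).
r to a full niece or nephew = 1/4 (full aunt/uncle↔niece/nephew: two paths of length 3 through the shared grandparent pair: r = 2·(1/2)^3 = 1/4).
r to a first cousin = 0.125 (first cousins share one grandparent pair — two paths of length 4: r = 2·(1/2)^4 = 1/8).
Summing one r·B term per recipient: 4·0.25·0.13 + 2·0.25·0.235 + 2·0.125·0.279 = 0.31725.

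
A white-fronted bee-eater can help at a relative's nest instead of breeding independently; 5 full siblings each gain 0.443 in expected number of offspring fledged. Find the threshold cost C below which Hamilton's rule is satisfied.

1.1075

r to a full sibling = 0.5 (full sibs share both parents — two paths of length 2: r = 2·(1/2)^2 = 1/2).
Hamilton's rule: n·r·B > C, so the trait is favored while C < n·r·B = 5·0.5·0.443 = 1.1075.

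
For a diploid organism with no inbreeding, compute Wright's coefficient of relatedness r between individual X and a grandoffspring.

0.25

Each parent–offspring link contributes a factor of 1/2, and independent paths through distinct common ancestors add.
Two parent–offspring links: r = (1/2)^2 = 1/4.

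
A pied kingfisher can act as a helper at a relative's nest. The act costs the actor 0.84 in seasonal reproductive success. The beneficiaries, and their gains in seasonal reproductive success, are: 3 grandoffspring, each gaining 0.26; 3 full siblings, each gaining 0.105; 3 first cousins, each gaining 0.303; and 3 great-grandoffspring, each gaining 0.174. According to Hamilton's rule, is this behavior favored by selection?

Hamilton's rule: the trait is favored when the sum of r·B over every recipient exceeds the actor's cost C.
r to a grandoffspring = 1/4 (two parent–offspring links: r = (1/2)^2 = 1/4).
r to a full sibling = 1/2 (full sibs share both parents — two paths of length 2: r = 2·(1/2)^2 = 1/2).
r to a first cousin = 0.125 (first cousins share one grandparent pair — two paths of length 4: r = 2·(1/2)^4 = 1/8).
r to a great-grandoffspring = 1/8 (three parent–offspring links: r = (1/2)^3 = 1/8).
Summing one r·B term per recipient: 3·0.25·0.26 + 3·0.5·0.105 + 3·0.125·0.303 + 3·0.125·0.174 = 0.531375.
0.531375 < 0.84: the indirect benefit is less than the cost.

No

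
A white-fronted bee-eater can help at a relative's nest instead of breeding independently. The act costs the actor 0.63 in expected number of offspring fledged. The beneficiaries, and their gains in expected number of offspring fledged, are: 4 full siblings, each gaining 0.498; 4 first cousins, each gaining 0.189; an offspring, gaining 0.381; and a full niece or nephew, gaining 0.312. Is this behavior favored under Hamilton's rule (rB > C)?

Hamilton's rule: the trait is favored when the sum of r·B over every recipient exceeds the actor's cost C.
r to a full sibling = 1/2 (full sibs share both parents — two paths of length 2: r = 2·(1/2)^2 = 1/2).
r to a first cousin = 1/8 (first cousins share one grandparent pair — two paths of length 4: r = 2·(1/2)^4 = 1/8).
r to an offspring = 1/2 (one parent–offspring link: r = (1/2)^1 = 1/2).
r to a full niece or nephew = 1/4 (full aunt/uncle↔niece/nephew: two paths of length 3 through the shared grandparent pair: r = 2·(1/2)^3 = 1/4).
Summing one r·B term per recipient: 4·0.5·0.498 + 4·0.125·0.189 + 1·0.5·0.381 + 1·0.25·0.312 = 1.359.
1.359 > 0.63: the indirect benefit exceeds the cost.

Yes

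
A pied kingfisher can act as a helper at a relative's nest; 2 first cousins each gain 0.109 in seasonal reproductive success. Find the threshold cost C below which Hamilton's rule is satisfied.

r to a first cousin = 1/8 (first cousins share one grandparent pair — two paths of length 4: r = 2·(1/2)^4 = 1/8).
Hamilton's rule: n·r·B > C, so the trait is favored while C < n·r·B = 2·0.125·0.109 = 0.02725.

0.02725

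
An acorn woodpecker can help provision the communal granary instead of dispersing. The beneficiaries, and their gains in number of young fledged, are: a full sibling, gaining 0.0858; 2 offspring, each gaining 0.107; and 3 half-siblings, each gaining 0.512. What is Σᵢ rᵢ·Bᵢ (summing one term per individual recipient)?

0.5339

r to a full sibling = 0.5 (full sibs share both parents — two paths of length 2: r = 2·(1/2)^2 = 1/2).
r to an offspring = 1/2 (one parent–offspring link: r = (1/2)^1 = 1/2).
r to a half-sibling = 1/4 (half-sibs share one parent — one path of length 2: r = (1/2)^2 = 1/4).
Summing one r·B term per recipient: 1·0.5·0.0858 + 2·0.5·0.107 + 3·0.25·0.512 = 0.5339.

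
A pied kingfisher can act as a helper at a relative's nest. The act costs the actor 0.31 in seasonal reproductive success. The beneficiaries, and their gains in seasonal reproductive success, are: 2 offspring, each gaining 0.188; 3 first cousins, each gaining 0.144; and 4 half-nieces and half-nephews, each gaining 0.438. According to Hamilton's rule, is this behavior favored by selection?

Yes

Hamilton's rule: the trait is favored when the sum of r·B over every recipient exceeds the actor's cost C.
r to an offspring = 1/2 (one parent–offspring link: r = (1/2)^1 = 1/2).
r to a first cousin = 0.125 (first cousins share one grandparent pair — two paths of length 4: r = 2·(1/2)^4 = 1/8).
r to a half-niece or half-nephew = 1/8 (half-aunt/uncle↔niece/nephew: one path of length 3: r = (1/2)^3 = 1/8).
Summing one r·B term per recipient: 2·0.5·0.188 + 3·0.125·0.144 + 4·0.125·0.438 = 0.461.
0.461 > 0.31: the indirect benefit exceeds the cost.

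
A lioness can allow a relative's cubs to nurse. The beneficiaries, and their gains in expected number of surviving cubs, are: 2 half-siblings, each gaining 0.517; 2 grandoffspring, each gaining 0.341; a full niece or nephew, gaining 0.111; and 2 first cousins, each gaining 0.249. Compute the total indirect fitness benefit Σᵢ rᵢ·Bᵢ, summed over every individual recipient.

0.519

r to a half-sibling = 1/4 (half-sibs share one parent — one path of length 2: r = (1/2)^2 = 1/4).
r to a grandoffspring = 1/4 (two parent–offspring links: r = (1/2)^2 = 1/4).
r to a full niece or nephew = 1/4 (full aunt/uncle↔niece/nephew: two paths of length 3 through the shared grandparent pair: r = 2·(1/2)^3 = 1/4).
r to a first cousin = 1/8 (first cousins share one grandparent pair — two paths of length 4: r = 2·(1/2)^4 = 1/8).
Summing one r·B term per recipient: 2·0.25·0.517 + 2·0.25·0.341 + 1·0.25·0.111 + 2·0.125·0.249 = 0.519.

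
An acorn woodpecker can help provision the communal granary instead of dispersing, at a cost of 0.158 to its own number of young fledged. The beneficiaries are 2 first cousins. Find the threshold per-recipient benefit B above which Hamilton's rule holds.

0.632

r to a first cousin = 0.125 (first cousins share one grandparent pair — two paths of length 4: r = 2·(1/2)^4 = 1/8).
Hamilton's rule with n recipients of equal r: n·r·B > C, so B > C/(n·r) = 0.158/(2·0.125) = 0.632.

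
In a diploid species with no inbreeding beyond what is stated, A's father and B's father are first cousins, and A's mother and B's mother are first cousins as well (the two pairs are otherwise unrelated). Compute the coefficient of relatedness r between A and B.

0.0625

With two independent routes of shared ancestry, r is the sum of the two contributions.
A and B are related in two ways: second cousins through their fathers (r = 1/32) and second cousins through their mothers (r = 1/32).
r = 1/32 + 1/32 = 0.0625.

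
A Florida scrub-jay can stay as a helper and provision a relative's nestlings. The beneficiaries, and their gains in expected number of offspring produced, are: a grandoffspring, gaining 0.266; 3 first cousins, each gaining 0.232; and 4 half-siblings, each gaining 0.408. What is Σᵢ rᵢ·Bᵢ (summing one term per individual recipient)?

0.5615

r to a grandoffspring = 1/4 (two parent–offspring links: r = (1/2)^2 = 1/4).
r to a first cousin = 1/8 (first cousins share one grandparent pair — two paths of length 4: r = 2·(1/2)^4 = 1/8).
r to a half-sibling = 0.25 (half-sibs share one parent — one path of length 2: r = (1/2)^2 = 1/4).
Summing one r·B term per recipient: 1·0.25·0.266 + 3·0.125·0.232 + 4·0.25·0.408 = 0.5615.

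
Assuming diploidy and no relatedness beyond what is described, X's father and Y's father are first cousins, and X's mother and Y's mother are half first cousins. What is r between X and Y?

Independent pedigree routes through distinct common ancestors add.
X and Y are related in two ways: second cousins through their fathers (r = 1/32) and half second cousins through their mothers (r = 1/64).
r = 1/32 + 1/64 = 0.046875.

0.046875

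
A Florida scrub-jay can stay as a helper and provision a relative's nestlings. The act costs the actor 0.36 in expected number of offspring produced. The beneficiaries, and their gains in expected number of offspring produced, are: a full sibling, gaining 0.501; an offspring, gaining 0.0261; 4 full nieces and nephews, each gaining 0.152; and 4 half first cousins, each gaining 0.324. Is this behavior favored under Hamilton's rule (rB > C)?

Hamilton's rule: the trait is favored when the sum of r·B over every recipient exceeds the actor's cost C.
r to a full sibling = 1/2 (full sibs share both parents — two paths of length 2: r = 2·(1/2)^2 = 1/2).
r to an offspring = 0.5 (one parent–offspring link: r = (1/2)^1 = 1/2).
r to a full niece or nephew = 0.25 (full aunt/uncle↔niece/nephew: two paths of length 3 through the shared grandparent pair: r = 2·(1/2)^3 = 1/4).
r to a half first cousin = 1/16 (half first cousins share one grandparent — one path of length 4: r = (1/2)^4 = 1/16).
Summing one r·B term per recipient: 1·0.5·0.501 + 1·0.5·0.0261 + 4·0.25·0.152 + 4·0.0625·0.324 = 0.49655.
0.49655 > 0.36: the indirect benefit exceeds the cost.

Yes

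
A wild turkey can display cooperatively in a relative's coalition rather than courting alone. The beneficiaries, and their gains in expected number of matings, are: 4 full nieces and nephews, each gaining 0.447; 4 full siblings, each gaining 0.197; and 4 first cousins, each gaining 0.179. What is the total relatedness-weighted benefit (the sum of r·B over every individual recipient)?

r to a full niece or nephew = 0.25 (full aunt/uncle↔niece/nephew: two paths of length 3 through the shared grandparent pair: r = 2·(1/2)^3 = 1/4).
r to a full sibling = 0.5 (full sibs share both parents — two paths of length 2: r = 2·(1/2)^2 = 1/2).
r to a first cousin = 0.125 (first cousins share one grandparent pair — two paths of length 4: r = 2·(1/2)^4 = 1/8).
Summing one r·B term per recipient: 4·0.25·0.447 + 4·0.5·0.197 + 4·0.125·0.179 = 0.9305.

0.9305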